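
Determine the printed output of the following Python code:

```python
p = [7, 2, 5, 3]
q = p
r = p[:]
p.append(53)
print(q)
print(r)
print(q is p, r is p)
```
[7, 2, 5, 3, 53]
[7, 2, 5, 3]
True False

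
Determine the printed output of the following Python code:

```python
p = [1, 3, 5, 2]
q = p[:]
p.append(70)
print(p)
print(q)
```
[1, 3, 5, 2, 70]
[1, 3, 5, 2]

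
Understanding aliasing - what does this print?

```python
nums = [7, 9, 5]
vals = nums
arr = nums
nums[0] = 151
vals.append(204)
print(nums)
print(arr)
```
[151, 9, 5, 204]
[151, 9, 5, 204]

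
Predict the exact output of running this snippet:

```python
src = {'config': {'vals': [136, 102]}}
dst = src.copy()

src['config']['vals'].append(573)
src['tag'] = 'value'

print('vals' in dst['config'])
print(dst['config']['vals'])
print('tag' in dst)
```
True
[136, 102, 573]
False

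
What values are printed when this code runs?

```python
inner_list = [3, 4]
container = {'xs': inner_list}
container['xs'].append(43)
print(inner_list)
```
[3, 4, 43]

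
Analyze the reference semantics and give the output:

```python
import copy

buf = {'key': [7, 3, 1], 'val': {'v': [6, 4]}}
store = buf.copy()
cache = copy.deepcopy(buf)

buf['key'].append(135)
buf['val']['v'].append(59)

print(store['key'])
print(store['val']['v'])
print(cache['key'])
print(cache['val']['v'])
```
[7, 3, 1, 135]
[6, 4, 59]
[7, 3, 1]
[6, 4]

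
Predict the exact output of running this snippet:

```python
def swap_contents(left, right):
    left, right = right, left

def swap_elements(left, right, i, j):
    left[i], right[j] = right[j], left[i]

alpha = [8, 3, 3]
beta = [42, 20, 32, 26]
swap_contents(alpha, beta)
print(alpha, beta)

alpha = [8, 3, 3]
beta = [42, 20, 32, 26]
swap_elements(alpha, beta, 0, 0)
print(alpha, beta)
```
[8, 3, 3] [42, 20, 32, 26]
[42, 3, 3] [8, 20, 32, 26]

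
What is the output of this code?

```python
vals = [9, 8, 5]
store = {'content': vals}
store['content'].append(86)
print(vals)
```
[9, 8, 5, 86]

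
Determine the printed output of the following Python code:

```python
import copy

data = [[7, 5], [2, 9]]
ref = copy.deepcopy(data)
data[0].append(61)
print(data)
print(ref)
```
[[7, 5, 61], [2, 9]]
[[7, 5], [2, 9]]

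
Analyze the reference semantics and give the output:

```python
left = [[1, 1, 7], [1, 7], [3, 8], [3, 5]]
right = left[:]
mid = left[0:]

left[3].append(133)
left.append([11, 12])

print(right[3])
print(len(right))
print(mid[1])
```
[3, 5, 133]
4
[1, 7]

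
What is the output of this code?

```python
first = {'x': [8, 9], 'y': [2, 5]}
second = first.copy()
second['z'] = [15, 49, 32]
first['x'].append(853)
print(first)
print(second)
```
{'x': [8, 9, 853], 'y': [2, 5]}
{'x': [8, 9, 853], 'y': [2, 5], 'z': [15, 49, 32]}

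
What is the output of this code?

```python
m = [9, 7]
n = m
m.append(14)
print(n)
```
[9, 7, 14]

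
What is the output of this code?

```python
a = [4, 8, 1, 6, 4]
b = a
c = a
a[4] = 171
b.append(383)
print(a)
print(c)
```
[4, 8, 1, 6, 171, 383]
[4, 8, 1, 6, 171, 383]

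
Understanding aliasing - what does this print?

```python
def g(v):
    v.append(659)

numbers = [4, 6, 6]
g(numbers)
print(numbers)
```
[4, 6, 6, 659]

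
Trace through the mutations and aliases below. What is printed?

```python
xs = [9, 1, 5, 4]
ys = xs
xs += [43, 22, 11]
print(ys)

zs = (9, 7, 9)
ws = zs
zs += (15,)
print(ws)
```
[9, 1, 5, 4, 43, 22, 11]
(9, 7, 9)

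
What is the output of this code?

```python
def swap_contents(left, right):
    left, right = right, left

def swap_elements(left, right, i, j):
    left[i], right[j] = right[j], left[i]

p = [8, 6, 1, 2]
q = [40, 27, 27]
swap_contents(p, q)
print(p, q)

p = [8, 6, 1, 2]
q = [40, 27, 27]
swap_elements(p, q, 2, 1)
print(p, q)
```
[8, 6, 1, 2] [40, 27, 27]
[8, 6, 27, 2] [40, 1, 27]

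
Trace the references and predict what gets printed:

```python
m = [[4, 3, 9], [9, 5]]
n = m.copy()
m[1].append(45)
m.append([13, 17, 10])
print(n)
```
[[4, 3, 9], [9, 5, 45]]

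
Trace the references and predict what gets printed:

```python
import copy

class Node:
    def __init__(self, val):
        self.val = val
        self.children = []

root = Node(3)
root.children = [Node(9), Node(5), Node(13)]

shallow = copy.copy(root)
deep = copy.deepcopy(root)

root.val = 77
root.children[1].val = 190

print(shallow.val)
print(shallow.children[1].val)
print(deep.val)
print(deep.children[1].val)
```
3
190
3
5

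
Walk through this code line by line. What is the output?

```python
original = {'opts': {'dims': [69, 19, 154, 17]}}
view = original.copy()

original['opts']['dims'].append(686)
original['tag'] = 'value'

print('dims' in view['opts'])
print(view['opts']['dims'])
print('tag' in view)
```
True
[69, 19, 154, 17, 686]
False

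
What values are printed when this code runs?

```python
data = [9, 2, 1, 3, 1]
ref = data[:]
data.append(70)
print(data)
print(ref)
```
[9, 2, 1, 3, 1, 70]
[9, 2, 1, 3, 1]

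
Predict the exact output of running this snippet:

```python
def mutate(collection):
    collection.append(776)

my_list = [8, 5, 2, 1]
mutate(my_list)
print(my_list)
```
[8, 5, 2, 1, 776]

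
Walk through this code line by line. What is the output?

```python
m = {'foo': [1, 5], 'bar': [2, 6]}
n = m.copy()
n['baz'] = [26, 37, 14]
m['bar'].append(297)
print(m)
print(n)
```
{'foo': [1, 5], 'bar': [2, 6, 297]}
{'foo': [1, 5], 'bar': [2, 6, 297], 'baz': [26, 37, 14]}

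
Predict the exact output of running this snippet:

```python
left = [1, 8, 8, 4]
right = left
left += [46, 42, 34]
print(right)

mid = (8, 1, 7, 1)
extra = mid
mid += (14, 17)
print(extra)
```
[1, 8, 8, 4, 46, 42, 34]
(8, 1, 7, 1)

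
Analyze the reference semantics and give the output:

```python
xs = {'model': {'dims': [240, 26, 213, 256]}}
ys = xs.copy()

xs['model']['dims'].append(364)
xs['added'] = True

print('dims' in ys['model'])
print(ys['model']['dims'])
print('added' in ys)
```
True
[240, 26, 213, 256, 364]
False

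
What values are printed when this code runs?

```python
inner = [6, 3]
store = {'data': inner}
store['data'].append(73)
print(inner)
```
[6, 3, 73]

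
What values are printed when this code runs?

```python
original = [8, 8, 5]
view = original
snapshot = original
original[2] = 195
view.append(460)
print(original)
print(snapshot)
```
[8, 8, 195, 460]
[8, 8, 195, 460]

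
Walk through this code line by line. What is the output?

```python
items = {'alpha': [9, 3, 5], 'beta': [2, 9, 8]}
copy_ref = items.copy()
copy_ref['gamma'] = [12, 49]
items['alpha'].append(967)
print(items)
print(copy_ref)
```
{'alpha': [9, 3, 5, 967], 'beta': [2, 9, 8]}
{'alpha': [9, 3, 5, 967], 'beta': [2, 9, 8], 'gamma': [12, 49]}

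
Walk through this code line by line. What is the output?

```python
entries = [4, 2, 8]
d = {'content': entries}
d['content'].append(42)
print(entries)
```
[4, 2, 8, 42]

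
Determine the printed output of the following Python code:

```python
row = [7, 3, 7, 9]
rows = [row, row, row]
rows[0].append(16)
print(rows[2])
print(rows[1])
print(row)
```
[7, 3, 7, 9, 16]
[7, 3, 7, 9, 16]
[7, 3, 7, 9, 16]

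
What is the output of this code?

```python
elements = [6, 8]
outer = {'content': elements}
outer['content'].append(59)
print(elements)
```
[6, 8, 59]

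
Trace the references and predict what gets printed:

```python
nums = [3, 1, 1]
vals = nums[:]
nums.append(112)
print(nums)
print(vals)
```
[3, 1, 1, 112]
[3, 1, 1]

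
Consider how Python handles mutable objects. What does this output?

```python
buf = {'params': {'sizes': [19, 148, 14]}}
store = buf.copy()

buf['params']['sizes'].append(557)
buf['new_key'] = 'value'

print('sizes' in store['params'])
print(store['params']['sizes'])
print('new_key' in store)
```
True
[19, 148, 14, 557]
False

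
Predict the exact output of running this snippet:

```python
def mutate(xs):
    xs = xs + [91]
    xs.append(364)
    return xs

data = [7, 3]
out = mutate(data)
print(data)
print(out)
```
[7, 3]
[7, 3, 91, 364]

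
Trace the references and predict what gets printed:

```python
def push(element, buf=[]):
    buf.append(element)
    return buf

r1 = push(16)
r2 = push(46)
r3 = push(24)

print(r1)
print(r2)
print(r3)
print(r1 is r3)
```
[16, 46, 24]
[16, 46, 24]
[16, 46, 24]
True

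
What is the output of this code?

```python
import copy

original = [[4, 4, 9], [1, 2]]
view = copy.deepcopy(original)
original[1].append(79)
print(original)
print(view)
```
[[4, 4, 9], [1, 2, 79]]
[[4, 4, 9], [1, 2]]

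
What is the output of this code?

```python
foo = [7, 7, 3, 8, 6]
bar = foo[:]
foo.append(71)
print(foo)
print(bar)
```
[7, 7, 3, 8, 6, 71]
[7, 7, 3, 8, 6]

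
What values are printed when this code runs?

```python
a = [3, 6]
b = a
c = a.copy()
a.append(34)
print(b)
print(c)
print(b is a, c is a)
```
[3, 6, 34]
[3, 6]
True False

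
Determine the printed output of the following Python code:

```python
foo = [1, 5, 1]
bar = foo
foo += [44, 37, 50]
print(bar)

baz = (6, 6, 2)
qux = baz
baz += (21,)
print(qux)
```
[1, 5, 1, 44, 37, 50]
(6, 6, 2)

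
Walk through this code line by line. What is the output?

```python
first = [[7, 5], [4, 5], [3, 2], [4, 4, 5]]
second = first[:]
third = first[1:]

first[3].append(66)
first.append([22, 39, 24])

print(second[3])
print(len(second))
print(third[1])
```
[4, 4, 5, 66]
4
[3, 2]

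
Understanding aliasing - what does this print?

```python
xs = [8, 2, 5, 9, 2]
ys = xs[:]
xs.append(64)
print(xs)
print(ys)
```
[8, 2, 5, 9, 2, 64]
[8, 2, 5, 9, 2]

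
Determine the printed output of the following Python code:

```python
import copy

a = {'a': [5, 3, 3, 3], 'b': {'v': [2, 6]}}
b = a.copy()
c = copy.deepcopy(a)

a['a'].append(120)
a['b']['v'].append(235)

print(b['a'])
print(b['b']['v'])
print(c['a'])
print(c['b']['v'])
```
[5, 3, 3, 3, 120]
[2, 6, 235]
[5, 3, 3, 3]
[2, 6]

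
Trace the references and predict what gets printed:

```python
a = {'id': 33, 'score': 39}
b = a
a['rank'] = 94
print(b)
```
{'id': 33, 'score': 39, 'rank': 94}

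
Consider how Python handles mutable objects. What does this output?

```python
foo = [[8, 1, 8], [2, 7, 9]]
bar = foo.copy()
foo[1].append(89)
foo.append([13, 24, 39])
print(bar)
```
[[8, 1, 8], [2, 7, 9, 89]]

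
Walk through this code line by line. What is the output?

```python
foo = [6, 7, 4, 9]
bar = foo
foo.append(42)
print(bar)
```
[6, 7, 4, 9, 42]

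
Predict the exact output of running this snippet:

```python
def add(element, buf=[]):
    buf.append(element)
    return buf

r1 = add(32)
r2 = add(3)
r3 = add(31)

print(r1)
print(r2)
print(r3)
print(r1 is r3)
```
[32, 3, 31]
[32, 3, 31]
[32, 3, 31]
True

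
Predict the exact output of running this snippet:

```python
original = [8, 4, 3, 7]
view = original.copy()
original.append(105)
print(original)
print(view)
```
[8, 4, 3, 7, 105]
[8, 4, 3, 7]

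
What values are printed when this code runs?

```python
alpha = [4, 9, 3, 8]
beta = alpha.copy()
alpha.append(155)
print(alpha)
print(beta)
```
[4, 9, 3, 8, 155]
[4, 9, 3, 8]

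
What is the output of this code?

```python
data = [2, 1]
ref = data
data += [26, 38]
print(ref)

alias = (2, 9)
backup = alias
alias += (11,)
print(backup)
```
[2, 1, 26, 38]
(2, 9)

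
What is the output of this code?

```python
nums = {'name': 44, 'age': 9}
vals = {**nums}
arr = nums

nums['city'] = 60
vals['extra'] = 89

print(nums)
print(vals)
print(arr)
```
{'name': 44, 'age': 9, 'city': 60}
{'name': 44, 'age': 9, 'extra': 89}
{'name': 44, 'age': 9, 'city': 60}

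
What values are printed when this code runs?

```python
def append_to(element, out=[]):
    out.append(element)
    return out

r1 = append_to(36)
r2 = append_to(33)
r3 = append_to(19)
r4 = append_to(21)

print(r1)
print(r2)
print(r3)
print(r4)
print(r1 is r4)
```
[36, 33, 19, 21]
[36, 33, 19, 21]
[36, 33, 19, 21]
[36, 33, 19, 21]
True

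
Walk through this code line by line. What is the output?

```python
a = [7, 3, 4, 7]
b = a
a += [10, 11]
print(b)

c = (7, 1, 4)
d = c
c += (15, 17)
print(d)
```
[7, 3, 4, 7, 10, 11]
(7, 1, 4)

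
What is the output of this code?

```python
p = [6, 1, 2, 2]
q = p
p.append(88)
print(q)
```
[6, 1, 2, 2, 88]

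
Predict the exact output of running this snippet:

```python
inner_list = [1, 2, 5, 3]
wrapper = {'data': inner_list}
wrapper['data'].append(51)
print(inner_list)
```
[1, 2, 5, 3, 51]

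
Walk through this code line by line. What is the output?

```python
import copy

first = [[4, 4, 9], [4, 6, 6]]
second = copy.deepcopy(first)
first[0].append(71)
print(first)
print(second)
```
[[4, 4, 9, 71], [4, 6, 6]]
[[4, 4, 9], [4, 6, 6]]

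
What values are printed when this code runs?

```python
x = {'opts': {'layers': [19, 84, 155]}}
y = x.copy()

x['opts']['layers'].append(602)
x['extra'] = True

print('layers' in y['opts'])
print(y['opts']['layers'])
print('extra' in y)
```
True
[19, 84, 155, 602]
False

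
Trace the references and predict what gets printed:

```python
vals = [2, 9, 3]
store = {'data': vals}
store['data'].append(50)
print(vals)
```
[2, 9, 3, 50]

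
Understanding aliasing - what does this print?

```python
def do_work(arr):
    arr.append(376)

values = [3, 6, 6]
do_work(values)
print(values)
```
[3, 6, 6, 376]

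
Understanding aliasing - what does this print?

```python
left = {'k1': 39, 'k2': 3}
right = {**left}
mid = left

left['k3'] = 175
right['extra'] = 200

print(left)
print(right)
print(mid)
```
{'k1': 39, 'k2': 3, 'k3': 175}
{'k1': 39, 'k2': 3, 'extra': 200}
{'k1': 39, 'k2': 3, 'k3': 175}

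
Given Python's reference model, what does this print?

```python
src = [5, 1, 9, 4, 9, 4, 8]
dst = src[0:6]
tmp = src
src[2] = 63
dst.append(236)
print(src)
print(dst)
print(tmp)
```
[5, 1, 63, 4, 9, 4, 8]
[5, 1, 9, 4, 9, 4, 236]
[5, 1, 63, 4, 9, 4, 8]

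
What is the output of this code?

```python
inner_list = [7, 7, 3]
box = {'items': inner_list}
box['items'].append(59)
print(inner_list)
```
[7, 7, 3, 59]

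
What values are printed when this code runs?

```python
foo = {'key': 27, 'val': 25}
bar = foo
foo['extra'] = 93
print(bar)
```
{'key': 27, 'val': 25, 'extra': 93}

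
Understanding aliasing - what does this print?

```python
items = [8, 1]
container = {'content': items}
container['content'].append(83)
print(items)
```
[8, 1, 83]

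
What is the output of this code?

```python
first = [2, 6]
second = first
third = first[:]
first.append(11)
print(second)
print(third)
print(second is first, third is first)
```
[2, 6, 11]
[2, 6]
True False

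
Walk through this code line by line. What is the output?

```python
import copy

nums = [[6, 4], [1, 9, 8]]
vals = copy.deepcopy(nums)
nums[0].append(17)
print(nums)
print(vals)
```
[[6, 4, 17], [1, 9, 8]]
[[6, 4], [1, 9, 8]]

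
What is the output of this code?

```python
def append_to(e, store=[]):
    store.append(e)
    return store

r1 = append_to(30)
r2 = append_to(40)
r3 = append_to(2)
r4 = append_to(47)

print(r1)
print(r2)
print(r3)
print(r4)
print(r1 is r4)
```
[30, 40, 2, 47]
[30, 40, 2, 47]
[30, 40, 2, 47]
[30, 40, 2, 47]
True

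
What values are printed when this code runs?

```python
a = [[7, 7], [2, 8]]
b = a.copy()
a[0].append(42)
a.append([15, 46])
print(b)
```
[[7, 7, 42], [2, 8]]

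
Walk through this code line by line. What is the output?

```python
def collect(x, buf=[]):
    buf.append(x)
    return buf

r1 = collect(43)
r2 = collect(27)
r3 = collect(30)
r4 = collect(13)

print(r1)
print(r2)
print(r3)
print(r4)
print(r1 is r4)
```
[43, 27, 30, 13]
[43, 27, 30, 13]
[43, 27, 30, 13]
[43, 27, 30, 13]
True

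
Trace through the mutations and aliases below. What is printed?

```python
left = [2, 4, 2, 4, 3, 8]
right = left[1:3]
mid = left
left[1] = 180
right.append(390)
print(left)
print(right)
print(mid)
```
[2, 180, 2, 4, 3, 8]
[4, 2, 390]
[2, 180, 2, 4, 3, 8]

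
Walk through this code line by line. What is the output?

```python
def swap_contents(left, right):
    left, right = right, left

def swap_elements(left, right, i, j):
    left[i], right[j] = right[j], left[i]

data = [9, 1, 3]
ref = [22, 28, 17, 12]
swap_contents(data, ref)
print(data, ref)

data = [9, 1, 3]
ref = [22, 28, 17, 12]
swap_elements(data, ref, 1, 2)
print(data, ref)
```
[9, 1, 3] [22, 28, 17, 12]
[9, 17, 3] [22, 28, 1, 12]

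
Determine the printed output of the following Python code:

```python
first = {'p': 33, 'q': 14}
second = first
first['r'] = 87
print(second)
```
{'p': 33, 'q': 14, 'r': 87}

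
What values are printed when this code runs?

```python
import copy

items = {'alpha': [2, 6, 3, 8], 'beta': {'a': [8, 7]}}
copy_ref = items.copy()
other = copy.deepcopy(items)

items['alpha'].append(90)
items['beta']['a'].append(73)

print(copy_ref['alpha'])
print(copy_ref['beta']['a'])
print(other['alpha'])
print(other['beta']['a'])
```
[2, 6, 3, 8, 90]
[8, 7, 73]
[2, 6, 3, 8]
[8, 7]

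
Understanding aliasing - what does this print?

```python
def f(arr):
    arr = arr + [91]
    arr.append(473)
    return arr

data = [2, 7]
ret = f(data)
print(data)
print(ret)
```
[2, 7]
[2, 7, 91, 473]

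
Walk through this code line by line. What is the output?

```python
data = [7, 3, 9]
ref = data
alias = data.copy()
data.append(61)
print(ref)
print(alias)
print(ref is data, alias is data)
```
[7, 3, 9, 61]
[7, 3, 9]
True False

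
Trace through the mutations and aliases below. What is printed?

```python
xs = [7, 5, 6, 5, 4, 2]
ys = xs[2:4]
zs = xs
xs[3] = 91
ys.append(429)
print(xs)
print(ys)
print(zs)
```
[7, 5, 6, 91, 4, 2]
[6, 5, 429]
[7, 5, 6, 91, 4, 2]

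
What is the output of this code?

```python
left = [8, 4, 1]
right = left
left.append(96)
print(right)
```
[8, 4, 1, 96]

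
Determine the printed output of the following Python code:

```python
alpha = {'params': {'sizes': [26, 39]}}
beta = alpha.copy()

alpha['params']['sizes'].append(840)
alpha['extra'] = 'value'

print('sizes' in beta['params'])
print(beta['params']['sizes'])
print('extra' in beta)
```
True
[26, 39, 840]
False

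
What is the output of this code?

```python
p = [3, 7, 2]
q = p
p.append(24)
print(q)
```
[3, 7, 2, 24]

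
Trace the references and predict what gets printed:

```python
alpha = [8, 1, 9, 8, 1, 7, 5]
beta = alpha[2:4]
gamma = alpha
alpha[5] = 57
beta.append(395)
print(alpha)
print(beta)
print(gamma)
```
[8, 1, 9, 8, 1, 57, 5]
[9, 8, 395]
[8, 1, 9, 8, 1, 57, 5]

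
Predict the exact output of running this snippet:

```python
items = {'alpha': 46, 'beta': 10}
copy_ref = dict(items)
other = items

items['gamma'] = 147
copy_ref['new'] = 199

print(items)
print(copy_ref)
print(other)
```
{'alpha': 46, 'beta': 10, 'gamma': 147}
{'alpha': 46, 'beta': 10, 'new': 199}
{'alpha': 46, 'beta': 10, 'gamma': 147}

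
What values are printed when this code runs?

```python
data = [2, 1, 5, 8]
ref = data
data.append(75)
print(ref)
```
[2, 1, 5, 8, 75]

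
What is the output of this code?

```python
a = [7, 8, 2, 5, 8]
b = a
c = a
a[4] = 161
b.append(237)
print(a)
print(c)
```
[7, 8, 2, 5, 161, 237]
[7, 8, 2, 5, 161, 237]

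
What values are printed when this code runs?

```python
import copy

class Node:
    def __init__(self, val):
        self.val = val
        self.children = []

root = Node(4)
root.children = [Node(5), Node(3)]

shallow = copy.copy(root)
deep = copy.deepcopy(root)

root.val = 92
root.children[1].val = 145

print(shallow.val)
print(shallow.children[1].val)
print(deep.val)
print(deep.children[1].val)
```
4
145
4
3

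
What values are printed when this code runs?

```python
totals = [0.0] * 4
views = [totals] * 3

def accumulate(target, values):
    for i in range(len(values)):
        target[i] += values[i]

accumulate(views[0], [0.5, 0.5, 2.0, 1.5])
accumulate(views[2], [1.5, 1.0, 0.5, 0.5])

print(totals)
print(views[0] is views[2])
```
[2.0, 1.5, 2.5, 2.0]
True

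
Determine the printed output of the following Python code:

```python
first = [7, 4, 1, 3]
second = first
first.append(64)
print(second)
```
[7, 4, 1, 3, 64]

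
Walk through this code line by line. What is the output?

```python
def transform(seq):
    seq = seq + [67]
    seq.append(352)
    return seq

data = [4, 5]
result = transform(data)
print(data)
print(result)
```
[4, 5]
[4, 5, 67, 352]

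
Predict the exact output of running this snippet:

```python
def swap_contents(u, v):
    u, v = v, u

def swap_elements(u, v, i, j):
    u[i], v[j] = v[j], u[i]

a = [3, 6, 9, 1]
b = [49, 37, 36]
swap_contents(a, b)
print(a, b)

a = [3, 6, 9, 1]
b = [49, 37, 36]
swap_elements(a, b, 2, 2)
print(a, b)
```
[3, 6, 9, 1] [49, 37, 36]
[3, 6, 36, 1] [49, 37, 9]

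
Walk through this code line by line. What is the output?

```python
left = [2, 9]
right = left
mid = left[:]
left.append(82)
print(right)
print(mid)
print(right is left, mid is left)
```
[2, 9, 82]
[2, 9]
True False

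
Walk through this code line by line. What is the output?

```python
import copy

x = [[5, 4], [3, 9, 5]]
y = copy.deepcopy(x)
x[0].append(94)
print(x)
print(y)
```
[[5, 4, 94], [3, 9, 5]]
[[5, 4], [3, 9, 5]]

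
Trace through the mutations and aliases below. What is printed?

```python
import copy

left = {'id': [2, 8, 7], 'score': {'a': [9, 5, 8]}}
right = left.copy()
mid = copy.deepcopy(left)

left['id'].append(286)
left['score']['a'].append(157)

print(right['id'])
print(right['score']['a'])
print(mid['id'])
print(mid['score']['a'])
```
[2, 8, 7, 286]
[9, 5, 8, 157]
[2, 8, 7]
[9, 5, 8]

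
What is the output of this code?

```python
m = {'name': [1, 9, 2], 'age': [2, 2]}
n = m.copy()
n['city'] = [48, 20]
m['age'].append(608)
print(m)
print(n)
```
{'name': [1, 9, 2], 'age': [2, 2, 608]}
{'name': [1, 9, 2], 'age': [2, 2, 608], 'city': [48, 20]}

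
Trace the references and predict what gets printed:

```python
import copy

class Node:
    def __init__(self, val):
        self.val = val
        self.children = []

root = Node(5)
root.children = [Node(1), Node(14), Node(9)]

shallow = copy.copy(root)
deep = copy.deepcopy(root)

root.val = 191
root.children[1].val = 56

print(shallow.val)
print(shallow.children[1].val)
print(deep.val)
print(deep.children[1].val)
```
5
56
5
14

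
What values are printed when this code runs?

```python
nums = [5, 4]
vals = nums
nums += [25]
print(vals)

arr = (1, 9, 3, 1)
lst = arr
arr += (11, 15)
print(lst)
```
[5, 4, 25]
(1, 9, 3, 1)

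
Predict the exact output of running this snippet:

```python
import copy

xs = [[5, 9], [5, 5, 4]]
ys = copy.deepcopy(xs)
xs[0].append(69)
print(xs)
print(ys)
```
[[5, 9, 69], [5, 5, 4]]
[[5, 9], [5, 5, 4]]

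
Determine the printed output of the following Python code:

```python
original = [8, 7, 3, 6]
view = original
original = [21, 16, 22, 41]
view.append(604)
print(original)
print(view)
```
[21, 16, 22, 41]
[8, 7, 3, 6, 604]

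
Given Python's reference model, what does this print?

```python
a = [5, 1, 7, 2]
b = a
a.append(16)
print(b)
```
[5, 1, 7, 2, 16]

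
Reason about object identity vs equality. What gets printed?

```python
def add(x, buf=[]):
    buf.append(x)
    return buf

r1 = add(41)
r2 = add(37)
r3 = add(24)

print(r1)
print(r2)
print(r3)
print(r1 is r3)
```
[41, 37, 24]
[41, 37, 24]
[41, 37, 24]
True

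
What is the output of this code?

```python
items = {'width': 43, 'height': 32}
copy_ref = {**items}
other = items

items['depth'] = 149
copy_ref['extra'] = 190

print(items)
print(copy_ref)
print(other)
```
{'width': 43, 'height': 32, 'depth': 149}
{'width': 43, 'height': 32, 'extra': 190}
{'width': 43, 'height': 32, 'depth': 149}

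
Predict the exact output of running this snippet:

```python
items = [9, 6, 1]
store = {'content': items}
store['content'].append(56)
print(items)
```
[9, 6, 1, 56]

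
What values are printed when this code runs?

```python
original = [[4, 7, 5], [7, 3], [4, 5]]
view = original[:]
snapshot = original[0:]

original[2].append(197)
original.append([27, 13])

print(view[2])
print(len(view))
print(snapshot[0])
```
[4, 5, 197]
3
[4, 7, 5]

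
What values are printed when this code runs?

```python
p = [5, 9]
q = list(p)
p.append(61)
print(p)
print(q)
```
[5, 9, 61]
[5, 9]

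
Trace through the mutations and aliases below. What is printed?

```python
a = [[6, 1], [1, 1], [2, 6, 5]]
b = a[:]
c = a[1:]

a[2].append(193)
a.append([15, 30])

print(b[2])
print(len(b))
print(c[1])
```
[2, 6, 5, 193]
3
[2, 6, 5, 193]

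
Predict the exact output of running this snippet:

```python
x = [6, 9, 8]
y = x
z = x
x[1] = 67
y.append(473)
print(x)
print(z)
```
[6, 67, 8, 473]
[6, 67, 8, 473]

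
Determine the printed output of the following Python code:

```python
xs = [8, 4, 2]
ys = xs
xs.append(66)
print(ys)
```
[8, 4, 2, 66]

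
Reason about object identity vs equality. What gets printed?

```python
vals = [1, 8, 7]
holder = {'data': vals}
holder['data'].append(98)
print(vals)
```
[1, 8, 7, 98]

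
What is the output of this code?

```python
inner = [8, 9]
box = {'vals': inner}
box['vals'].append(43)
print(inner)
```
[8, 9, 43]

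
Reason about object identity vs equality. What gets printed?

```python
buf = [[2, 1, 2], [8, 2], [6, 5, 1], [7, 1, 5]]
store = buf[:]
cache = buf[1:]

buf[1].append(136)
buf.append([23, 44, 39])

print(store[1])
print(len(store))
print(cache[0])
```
[8, 2, 136]
4
[8, 2, 136]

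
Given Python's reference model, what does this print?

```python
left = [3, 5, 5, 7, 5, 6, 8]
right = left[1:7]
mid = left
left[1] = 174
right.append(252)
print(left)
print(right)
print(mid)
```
[3, 174, 5, 7, 5, 6, 8]
[5, 5, 7, 5, 6, 8, 252]
[3, 174, 5, 7, 5, 6, 8]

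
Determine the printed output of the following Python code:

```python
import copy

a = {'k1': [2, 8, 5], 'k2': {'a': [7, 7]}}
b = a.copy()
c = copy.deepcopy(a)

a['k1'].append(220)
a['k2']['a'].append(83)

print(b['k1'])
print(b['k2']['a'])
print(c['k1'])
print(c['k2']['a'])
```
[2, 8, 5, 220]
[7, 7, 83]
[2, 8, 5]
[7, 7]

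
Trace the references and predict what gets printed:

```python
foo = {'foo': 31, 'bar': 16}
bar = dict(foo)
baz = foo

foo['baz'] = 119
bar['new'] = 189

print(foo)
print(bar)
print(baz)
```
{'foo': 31, 'bar': 16, 'baz': 119}
{'foo': 31, 'bar': 16, 'new': 189}
{'foo': 31, 'bar': 16, 'baz': 119}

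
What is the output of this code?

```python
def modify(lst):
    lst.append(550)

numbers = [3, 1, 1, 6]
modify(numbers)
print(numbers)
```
[3, 1, 1, 6, 550]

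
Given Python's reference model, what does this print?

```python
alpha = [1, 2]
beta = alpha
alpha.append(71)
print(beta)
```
[1, 2, 71]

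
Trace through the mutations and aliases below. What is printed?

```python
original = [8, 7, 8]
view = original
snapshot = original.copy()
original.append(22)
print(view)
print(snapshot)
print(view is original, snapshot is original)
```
[8, 7, 8, 22]
[8, 7, 8]
True False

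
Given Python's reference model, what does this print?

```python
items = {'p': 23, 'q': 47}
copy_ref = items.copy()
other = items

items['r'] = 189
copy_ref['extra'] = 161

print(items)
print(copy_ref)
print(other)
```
{'p': 23, 'q': 47, 'r': 189}
{'p': 23, 'q': 47, 'extra': 161}
{'p': 23, 'q': 47, 'r': 189}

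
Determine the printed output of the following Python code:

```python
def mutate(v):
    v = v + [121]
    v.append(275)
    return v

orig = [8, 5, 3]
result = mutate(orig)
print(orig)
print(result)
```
[8, 5, 3]
[8, 5, 3, 121, 275]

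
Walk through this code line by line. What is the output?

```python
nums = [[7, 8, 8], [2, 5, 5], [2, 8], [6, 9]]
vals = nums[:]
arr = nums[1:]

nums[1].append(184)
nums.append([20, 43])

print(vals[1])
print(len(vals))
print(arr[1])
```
[2, 5, 5, 184]
4
[2, 8]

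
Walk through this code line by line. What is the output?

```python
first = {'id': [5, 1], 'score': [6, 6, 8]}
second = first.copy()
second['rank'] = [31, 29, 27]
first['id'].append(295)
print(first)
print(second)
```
{'id': [5, 1, 295], 'score': [6, 6, 8]}
{'id': [5, 1, 295], 'score': [6, 6, 8], 'rank': [31, 29, 27]}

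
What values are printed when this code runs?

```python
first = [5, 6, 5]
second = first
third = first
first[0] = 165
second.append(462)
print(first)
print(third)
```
[165, 6, 5, 462]
[165, 6, 5, 462]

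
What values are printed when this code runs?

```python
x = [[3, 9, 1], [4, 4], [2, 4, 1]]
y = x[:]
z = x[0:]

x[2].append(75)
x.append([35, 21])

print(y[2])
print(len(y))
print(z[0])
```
[2, 4, 1, 75]
3
[3, 9, 1]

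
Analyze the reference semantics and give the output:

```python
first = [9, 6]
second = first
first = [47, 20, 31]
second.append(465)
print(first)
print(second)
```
[47, 20, 31]
[9, 6, 465]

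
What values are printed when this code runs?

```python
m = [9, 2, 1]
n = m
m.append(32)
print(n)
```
[9, 2, 1, 32]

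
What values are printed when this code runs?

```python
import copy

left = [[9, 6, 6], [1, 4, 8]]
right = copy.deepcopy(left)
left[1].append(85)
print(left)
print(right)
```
[[9, 6, 6], [1, 4, 8, 85]]
[[9, 6, 6], [1, 4, 8]]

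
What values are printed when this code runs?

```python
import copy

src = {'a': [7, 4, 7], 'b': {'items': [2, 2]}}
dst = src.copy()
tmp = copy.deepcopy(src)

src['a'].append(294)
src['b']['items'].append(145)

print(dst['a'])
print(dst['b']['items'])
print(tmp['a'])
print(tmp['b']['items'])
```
[7, 4, 7, 294]
[2, 2, 145]
[7, 4, 7]
[2, 2]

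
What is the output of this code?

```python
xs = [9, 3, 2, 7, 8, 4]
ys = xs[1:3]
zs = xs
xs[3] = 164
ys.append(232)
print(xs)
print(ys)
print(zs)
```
[9, 3, 2, 164, 8, 4]
[3, 2, 232]
[9, 3, 2, 164, 8, 4]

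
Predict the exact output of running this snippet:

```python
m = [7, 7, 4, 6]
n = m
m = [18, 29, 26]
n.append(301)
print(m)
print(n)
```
[18, 29, 26]
[7, 7, 4, 6, 301]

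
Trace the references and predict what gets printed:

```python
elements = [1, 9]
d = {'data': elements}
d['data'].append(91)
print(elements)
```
[1, 9, 91]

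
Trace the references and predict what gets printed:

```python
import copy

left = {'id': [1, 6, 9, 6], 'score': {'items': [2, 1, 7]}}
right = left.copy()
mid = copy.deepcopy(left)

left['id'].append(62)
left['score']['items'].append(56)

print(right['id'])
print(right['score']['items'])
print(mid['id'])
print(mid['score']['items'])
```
[1, 6, 9, 6, 62]
[2, 1, 7, 56]
[1, 6, 9, 6]
[2, 1, 7]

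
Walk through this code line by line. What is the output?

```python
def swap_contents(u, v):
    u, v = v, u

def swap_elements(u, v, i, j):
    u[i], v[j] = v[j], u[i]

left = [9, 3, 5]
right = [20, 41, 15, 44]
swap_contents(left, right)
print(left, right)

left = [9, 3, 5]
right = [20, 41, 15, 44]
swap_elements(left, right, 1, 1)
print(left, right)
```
[9, 3, 5] [20, 41, 15, 44]
[9, 41, 5] [20, 3, 15, 44]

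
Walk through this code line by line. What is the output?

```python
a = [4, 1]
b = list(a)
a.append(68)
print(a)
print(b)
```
[4, 1, 68]
[4, 1]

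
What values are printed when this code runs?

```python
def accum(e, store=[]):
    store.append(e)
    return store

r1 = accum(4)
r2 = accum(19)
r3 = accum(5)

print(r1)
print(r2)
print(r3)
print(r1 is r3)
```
[4, 19, 5]
[4, 19, 5]
[4, 19, 5]
True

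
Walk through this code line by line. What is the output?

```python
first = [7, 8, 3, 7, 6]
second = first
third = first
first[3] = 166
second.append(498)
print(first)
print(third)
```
[7, 8, 3, 166, 6, 498]
[7, 8, 3, 166, 6, 498]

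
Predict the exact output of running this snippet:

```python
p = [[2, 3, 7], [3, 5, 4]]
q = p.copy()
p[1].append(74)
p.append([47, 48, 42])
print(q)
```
[[2, 3, 7], [3, 5, 4, 74]]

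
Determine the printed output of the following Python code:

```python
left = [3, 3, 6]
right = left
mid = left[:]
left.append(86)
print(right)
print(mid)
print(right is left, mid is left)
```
[3, 3, 6, 86]
[3, 3, 6]
True False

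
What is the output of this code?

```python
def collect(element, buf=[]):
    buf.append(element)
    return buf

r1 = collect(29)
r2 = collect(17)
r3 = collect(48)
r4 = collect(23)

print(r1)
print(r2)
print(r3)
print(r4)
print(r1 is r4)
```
[29, 17, 48, 23]
[29, 17, 48, 23]
[29, 17, 48, 23]
[29, 17, 48, 23]
True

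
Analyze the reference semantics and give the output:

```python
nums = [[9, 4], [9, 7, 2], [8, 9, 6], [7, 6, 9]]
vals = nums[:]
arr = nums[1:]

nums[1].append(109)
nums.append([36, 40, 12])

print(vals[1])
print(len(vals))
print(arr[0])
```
[9, 7, 2, 109]
4
[9, 7, 2, 109]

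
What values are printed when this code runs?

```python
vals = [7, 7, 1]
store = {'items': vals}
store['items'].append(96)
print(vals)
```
[7, 7, 1, 96]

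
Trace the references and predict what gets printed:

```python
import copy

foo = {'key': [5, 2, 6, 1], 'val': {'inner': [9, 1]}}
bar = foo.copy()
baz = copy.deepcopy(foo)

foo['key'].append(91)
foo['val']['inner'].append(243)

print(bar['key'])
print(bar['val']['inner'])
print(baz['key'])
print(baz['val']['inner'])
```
[5, 2, 6, 1, 91]
[9, 1, 243]
[5, 2, 6, 1]
[9, 1]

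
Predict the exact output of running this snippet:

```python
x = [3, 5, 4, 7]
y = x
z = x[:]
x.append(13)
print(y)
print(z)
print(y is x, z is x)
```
[3, 5, 4, 7, 13]
[3, 5, 4, 7]
True False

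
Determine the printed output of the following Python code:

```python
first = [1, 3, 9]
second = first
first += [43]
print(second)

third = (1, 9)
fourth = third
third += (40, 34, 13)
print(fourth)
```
[1, 3, 9, 43]
(1, 9)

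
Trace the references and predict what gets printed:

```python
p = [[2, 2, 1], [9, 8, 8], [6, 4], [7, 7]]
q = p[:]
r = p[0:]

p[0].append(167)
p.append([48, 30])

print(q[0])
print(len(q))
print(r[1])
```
[2, 2, 1, 167]
4
[9, 8, 8]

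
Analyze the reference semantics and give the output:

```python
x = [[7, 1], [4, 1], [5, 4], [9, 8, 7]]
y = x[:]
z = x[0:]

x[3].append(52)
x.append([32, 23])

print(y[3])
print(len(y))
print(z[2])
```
[9, 8, 7, 52]
4
[5, 4]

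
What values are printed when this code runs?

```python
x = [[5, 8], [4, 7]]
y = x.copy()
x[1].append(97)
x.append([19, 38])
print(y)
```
[[5, 8], [4, 7, 97]]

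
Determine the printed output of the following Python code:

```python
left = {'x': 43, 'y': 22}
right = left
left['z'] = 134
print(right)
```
{'x': 43, 'y': 22, 'z': 134}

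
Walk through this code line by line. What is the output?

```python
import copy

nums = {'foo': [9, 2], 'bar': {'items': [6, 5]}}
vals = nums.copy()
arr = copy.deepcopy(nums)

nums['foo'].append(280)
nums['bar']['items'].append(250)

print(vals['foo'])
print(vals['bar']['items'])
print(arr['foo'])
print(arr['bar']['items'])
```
[9, 2, 280]
[6, 5, 250]
[9, 2]
[6, 5]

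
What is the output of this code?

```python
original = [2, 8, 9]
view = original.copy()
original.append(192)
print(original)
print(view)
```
[2, 8, 9, 192]
[2, 8, 9]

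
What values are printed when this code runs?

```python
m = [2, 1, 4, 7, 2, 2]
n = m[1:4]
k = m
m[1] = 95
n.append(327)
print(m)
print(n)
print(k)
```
[2, 95, 4, 7, 2, 2]
[1, 4, 7, 327]
[2, 95, 4, 7, 2, 2]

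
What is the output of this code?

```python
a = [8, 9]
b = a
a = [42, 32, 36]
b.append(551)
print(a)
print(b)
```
[42, 32, 36]
[8, 9, 551]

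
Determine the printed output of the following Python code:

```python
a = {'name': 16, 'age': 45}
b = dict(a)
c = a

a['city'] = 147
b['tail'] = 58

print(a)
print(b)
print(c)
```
{'name': 16, 'age': 45, 'city': 147}
{'name': 16, 'age': 45, 'tail': 58}
{'name': 16, 'age': 45, 'city': 147}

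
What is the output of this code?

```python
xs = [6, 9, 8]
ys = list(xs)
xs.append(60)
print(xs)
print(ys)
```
[6, 9, 8, 60]
[6, 9, 8]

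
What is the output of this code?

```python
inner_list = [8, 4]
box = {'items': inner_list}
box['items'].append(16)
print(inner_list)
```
[8, 4, 16]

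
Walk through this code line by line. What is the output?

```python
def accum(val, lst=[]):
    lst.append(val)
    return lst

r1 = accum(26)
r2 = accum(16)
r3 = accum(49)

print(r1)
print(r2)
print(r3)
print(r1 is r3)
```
[26, 16, 49]
[26, 16, 49]
[26, 16, 49]
True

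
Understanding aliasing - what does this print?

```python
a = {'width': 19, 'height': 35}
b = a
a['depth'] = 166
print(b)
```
{'width': 19, 'height': 35, 'depth': 166}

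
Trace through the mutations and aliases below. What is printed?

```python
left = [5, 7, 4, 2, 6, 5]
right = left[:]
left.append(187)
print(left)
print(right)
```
[5, 7, 4, 2, 6, 5, 187]
[5, 7, 4, 2, 6, 5]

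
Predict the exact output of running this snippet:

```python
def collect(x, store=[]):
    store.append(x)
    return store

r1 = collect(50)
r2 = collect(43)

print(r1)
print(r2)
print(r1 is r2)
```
[50, 43]
[50, 43]
True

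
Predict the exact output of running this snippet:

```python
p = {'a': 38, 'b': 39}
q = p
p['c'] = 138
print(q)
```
{'a': 38, 'b': 39, 'c': 138}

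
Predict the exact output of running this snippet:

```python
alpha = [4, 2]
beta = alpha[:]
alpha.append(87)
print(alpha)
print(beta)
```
[4, 2, 87]
[4, 2]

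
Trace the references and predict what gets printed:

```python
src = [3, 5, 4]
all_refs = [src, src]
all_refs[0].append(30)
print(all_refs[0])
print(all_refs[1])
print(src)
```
[3, 5, 4, 30]
[3, 5, 4, 30]
[3, 5, 4, 30]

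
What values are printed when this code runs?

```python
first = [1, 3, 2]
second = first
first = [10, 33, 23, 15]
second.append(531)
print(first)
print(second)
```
[10, 33, 23, 15]
[1, 3, 2, 531]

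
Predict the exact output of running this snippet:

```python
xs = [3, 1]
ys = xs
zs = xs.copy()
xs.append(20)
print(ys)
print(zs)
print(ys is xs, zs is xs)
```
[3, 1, 20]
[3, 1]
True False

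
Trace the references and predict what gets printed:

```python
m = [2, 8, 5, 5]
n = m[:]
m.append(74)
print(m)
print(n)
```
[2, 8, 5, 5, 74]
[2, 8, 5, 5]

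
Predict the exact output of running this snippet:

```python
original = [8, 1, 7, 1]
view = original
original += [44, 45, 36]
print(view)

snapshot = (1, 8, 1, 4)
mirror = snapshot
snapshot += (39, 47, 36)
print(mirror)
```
[8, 1, 7, 1, 44, 45, 36]
(1, 8, 1, 4)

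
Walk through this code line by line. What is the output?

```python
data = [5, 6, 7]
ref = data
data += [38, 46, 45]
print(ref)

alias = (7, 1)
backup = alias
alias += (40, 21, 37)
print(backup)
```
[5, 6, 7, 38, 46, 45]
(7, 1)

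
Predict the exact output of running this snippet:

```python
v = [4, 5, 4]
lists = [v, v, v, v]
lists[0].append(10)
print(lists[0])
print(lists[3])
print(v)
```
[4, 5, 4, 10]
[4, 5, 4, 10]
[4, 5, 4, 10]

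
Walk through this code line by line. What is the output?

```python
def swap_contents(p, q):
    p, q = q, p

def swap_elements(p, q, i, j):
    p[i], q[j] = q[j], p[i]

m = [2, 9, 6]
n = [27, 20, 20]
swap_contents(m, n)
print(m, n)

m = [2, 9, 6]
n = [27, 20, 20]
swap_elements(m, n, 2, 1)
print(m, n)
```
[2, 9, 6] [27, 20, 20]
[2, 9, 20] [27, 6, 20]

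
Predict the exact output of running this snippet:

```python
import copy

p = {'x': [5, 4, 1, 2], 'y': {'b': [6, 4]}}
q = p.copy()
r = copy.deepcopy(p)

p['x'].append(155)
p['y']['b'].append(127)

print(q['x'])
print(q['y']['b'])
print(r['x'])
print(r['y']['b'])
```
[5, 4, 1, 2, 155]
[6, 4, 127]
[5, 4, 1, 2]
[6, 4]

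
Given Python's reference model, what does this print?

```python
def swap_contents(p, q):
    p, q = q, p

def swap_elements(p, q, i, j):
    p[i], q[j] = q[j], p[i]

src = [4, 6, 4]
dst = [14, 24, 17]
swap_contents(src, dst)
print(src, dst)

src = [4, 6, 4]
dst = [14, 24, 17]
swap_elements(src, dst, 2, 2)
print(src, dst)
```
[4, 6, 4] [14, 24, 17]
[4, 6, 17] [14, 24, 4]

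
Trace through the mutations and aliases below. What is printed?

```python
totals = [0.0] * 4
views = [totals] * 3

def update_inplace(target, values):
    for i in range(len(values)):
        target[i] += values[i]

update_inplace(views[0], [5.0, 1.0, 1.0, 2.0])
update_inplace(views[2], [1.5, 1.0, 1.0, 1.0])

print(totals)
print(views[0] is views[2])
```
[6.5, 2.0, 2.0, 3.0]
True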